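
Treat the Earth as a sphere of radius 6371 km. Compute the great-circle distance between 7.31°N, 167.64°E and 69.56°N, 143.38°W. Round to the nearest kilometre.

7753 km

Δλ = -143.38 − 167.64 = -311.02°; wrapped into (−180°, 180°]: 48.98°.
Δφ = 69.56 − 7.31 = 62.25°.
a = sin²(Δφ/2) + cos φ₁ · cos φ₂ · sin²(Δλ/2) = 0.326716.
c = 2·atan2(√a, √(1−a)) = 1.21689 rad → d = 6371·c ≈ 7752.78 km.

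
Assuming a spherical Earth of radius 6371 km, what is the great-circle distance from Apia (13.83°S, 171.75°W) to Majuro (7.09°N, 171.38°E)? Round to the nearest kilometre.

2980 km

Δλ = 171.38 − -171.75 = 343.13°; wrapped into (−180°, 180°]: -16.87°.
Δφ = 7.09 − -13.83 = 20.92°.
a = sin²(Δφ/2) + cos φ₁ · cos φ₂ · sin²(Δλ/2) = 0.053694.
c = 2·atan2(√a, √(1−a)) = 0.46769 rad → d = 6371·c ≈ 2979.64 km.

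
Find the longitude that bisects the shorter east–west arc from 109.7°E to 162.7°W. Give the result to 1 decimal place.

Signed shortest Δλ from +109.7° to -162.7° is +87.6°.
Midpoint longitude = +109.7° + (+87.6°)/2 = +109.7° + 43.8° = +153.5°.
(The naïve average (+109.7 + -162.7)/2 = -26.5° is on the wrong side of the globe.)

153.5°E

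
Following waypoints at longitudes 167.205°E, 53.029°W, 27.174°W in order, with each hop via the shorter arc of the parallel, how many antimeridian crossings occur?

1

Leg 1: +167.205° → -53.029°, shortest Δλ = 139.766° (east) — crosses 180°.
Leg 2: -53.029° → -27.174°, shortest Δλ = 25.855° (east) — does not cross 180°.
Total crossings: 1.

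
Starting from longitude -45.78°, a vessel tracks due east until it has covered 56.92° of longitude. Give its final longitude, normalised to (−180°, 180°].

Start at -45.78°; shift +56.92° → +11.14°.
+11.14° already lies in (−180°, 180°].

+11.14°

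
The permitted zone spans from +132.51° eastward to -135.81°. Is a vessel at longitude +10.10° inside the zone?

No

Band width going east from +132.51° to -135.81°: ((-135.81 − 132.51) mod 360) = 91.68°.
Offset of +10.10° east of the west edge: ((10.10 − 132.51) mod 360) = 237.59°.
237.59° > 91.68° ⇒ outside.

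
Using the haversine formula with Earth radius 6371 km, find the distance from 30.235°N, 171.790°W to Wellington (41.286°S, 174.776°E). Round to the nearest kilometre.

8072 km

Δλ = 174.776 − -171.790 = 346.566°; wrapped into (−180°, 180°]: -13.434°.
Δφ = -41.286 − 30.235 = -71.521°.
a = sin²(Δφ/2) + cos φ₁ · cos φ₂ · sin²(Δλ/2) = 0.350403.
c = 2·atan2(√a, √(1−a)) = 1.26695 rad → d = 6371·c ≈ 8071.73 km.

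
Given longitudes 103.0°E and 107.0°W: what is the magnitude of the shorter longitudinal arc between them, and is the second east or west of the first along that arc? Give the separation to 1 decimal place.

150.0° east

Raw difference: -107.0 − 103.0 = -210.0°.
Normalise into (−180°, 180°]: -210.0° + 360° = 150.0°.
Positive ⇒ the second point lies to the east; separation 150.0°.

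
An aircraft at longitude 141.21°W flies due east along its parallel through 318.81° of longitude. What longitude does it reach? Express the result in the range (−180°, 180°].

Start at -141.21°; shift +318.81° → +177.60°.
+177.60° already lies in (−180°, 180°].

177.60°E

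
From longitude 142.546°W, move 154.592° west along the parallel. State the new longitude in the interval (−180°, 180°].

Start at -142.546°; shift −154.592° → -297.138°.
-297.138° lies outside (−180°, 180°]; add 360° → +62.862°.

62.862°E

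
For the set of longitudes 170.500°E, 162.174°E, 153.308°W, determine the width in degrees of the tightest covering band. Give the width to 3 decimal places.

Sort the longitudes: -153.308°, +162.174°, +170.500°.
Eastward gaps between consecutive values (wrapping around): 315.482°, 8.326°, 36.192°.
Largest gap = 315.482° ⇒ minimal covering band is its complement: 360° − 315.482° = 44.518°.
Band runs from +162.174° eastward to -153.308°, crossing the antimeridian.

44.518°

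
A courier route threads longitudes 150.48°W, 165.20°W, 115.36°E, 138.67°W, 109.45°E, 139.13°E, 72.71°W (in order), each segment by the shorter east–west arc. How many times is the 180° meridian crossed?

4

Leg 1: -150.48° → -165.20°, shortest Δλ = -14.72° (west) — does not cross 180°.
Leg 2: -165.20° → +115.36°, shortest Δλ = -79.44° (west) — crosses 180°.
Leg 3: +115.36° → -138.67°, shortest Δλ = 105.97° (east) — crosses 180°.
Leg 4: -138.67° → +109.45°, shortest Δλ = -111.88° (west) — crosses 180°.
Leg 5: +109.45° → +139.13°, shortest Δλ = 29.68° (east) — does not cross 180°.
Leg 6: +139.13° → -72.71°, shortest Δλ = 148.16° (east) — crosses 180°.
Total crossings: 4.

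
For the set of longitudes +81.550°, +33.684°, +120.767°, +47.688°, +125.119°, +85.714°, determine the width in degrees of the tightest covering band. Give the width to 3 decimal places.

Sort the longitudes: +33.684°, +47.688°, +81.550°, +85.714°, +120.767°, +125.119°.
Eastward gaps between consecutive values (wrapping around): 14.004°, 33.862°, 4.164°, 35.053°, 4.352°, 268.565°.
Largest gap = 268.565° ⇒ minimal covering band is its complement: 360° − 268.565° = 91.435°.
Band runs from +33.684° eastward to +125.119°.

91.435°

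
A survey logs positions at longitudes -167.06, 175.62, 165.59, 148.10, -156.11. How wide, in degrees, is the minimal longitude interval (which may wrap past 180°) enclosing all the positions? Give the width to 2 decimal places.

Sort the longitudes: -167.06°, -156.11°, +148.10°, +165.59°, +175.62°.
Eastward gaps between consecutive values (wrapping around): 10.95°, 304.21°, 17.49°, 10.03°, 17.32°.
Largest gap = 304.21° ⇒ minimal covering band is its complement: 360° − 304.21° = 55.79°.
Band runs from +148.10° eastward to -156.11°, crossing the antimeridian.

55.79°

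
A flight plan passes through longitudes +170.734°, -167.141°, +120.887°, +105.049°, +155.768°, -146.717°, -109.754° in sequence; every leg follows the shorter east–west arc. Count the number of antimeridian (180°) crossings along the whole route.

Leg 1: +170.734° → -167.141°, shortest Δλ = 22.125° (east) — crosses 180°.
Leg 2: -167.141° → +120.887°, shortest Δλ = -71.972° (west) — crosses 180°.
Leg 3: +120.887° → +105.049°, shortest Δλ = -15.838° (west) — does not cross 180°.
Leg 4: +105.049° → +155.768°, shortest Δλ = 50.719° (east) — does not cross 180°.
Leg 5: +155.768° → -146.717°, shortest Δλ = 57.515° (east) — crosses 180°.
Leg 6: -146.717° → -109.754°, shortest Δλ = 36.963° (east) — does not cross 180°.
Total crossings: 3.

3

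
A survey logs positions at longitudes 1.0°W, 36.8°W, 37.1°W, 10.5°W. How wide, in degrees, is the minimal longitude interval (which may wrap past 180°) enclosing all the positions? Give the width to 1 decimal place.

36.1°

Sort the longitudes: -37.1°, -36.8°, -10.5°, -1.0°.
Eastward gaps between consecutive values (wrapping around): 0.3°, 26.3°, 9.5°, 323.9°.
Largest gap = 323.9° ⇒ minimal covering band is its complement: 360° − 323.9° = 36.1°.
Band runs from -37.1° eastward to -1.0°.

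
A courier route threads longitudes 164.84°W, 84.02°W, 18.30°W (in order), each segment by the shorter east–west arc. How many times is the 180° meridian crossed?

0

Leg 1: -164.84° → -84.02°, shortest Δλ = 80.82° (east) — does not cross 180°.
Leg 2: -84.02° → -18.30°, shortest Δλ = 65.72° (east) — does not cross 180°.
Total crossings: 0.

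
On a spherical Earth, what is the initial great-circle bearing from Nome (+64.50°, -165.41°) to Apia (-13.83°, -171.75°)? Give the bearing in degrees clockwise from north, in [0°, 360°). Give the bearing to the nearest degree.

Δλ = -171.75 − -165.41 = -6.34°.
θ = atan2( sin Δλ · cos φ₂ , cos φ₁ · sin φ₂ − sin φ₁ · cos φ₂ · cos Δλ )
  = atan2(-0.10723, -0.97397) = -173.717° → normalised to [0°, 360°): 186.283°.

186°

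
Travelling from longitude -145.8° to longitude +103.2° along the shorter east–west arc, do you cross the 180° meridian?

Yes

Naïve |103.2 − -145.8| = 249.0° > 180°, so the shorter arc goes the other way round — across 180°.
Signed shortest Δλ = ((103.2 − -145.8 + 180) mod 360) − 180 = -111.0°.
Going west by 111.0° from -145.8° passes through 180° before reaching +103.2°.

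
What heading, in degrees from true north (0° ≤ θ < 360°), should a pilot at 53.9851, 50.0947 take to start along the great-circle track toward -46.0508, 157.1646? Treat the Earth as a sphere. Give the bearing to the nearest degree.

Δλ = 157.1646 − 50.0947 = 107.0699°.
θ = atan2( sin Δλ · cos φ₂ , cos φ₁ · sin φ₂ − sin φ₁ · cos φ₂ · cos Δλ )
  = atan2(0.66345, -0.25855) = 111.291° → normalised to [0°, 360°): 111.291°.

111°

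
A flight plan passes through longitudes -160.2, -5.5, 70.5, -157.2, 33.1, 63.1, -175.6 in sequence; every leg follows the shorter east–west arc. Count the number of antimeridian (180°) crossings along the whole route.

3

Leg 1: -160.2° → -5.5°, shortest Δλ = 154.7° (east) — does not cross 180°.
Leg 2: -5.5° → +70.5°, shortest Δλ = 76.0° (east) — does not cross 180°.
Leg 3: +70.5° → -157.2°, shortest Δλ = 132.3° (east) — crosses 180°.
Leg 4: -157.2° → +33.1°, shortest Δλ = -169.7° (west) — crosses 180°.
Leg 5: +33.1° → +63.1°, shortest Δλ = 30.0° (east) — does not cross 180°.
Leg 6: +63.1° → -175.6°, shortest Δλ = 121.3° (east) — crosses 180°.
Total crossings: 3.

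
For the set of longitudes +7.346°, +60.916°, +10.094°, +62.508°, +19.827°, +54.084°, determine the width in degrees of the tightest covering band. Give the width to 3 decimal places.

Sort the longitudes: +7.346°, +10.094°, +19.827°, +54.084°, +60.916°, +62.508°.
Eastward gaps between consecutive values (wrapping around): 2.748°, 9.733°, 34.257°, 6.832°, 1.592°, 304.838°.
Largest gap = 304.838° ⇒ minimal covering band is its complement: 360° − 304.838° = 55.162°.
Band runs from +7.346° eastward to +62.508°.

55.162°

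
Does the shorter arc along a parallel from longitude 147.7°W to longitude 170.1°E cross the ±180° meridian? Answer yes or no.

Naïve |170.1 − -147.7| = 317.8° > 180°, so the shorter arc goes the other way round — across 180°.
Signed shortest Δλ = ((170.1 − -147.7 + 180) mod 360) − 180 = -42.2°.
Going west by 42.2° from -147.7° passes through 180° before reaching +170.1°.

Yes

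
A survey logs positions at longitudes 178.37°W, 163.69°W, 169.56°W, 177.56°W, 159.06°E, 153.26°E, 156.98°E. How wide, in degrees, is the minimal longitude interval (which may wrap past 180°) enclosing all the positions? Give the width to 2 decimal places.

Sort the longitudes: -178.37°, -177.56°, -169.56°, -163.69°, +153.26°, +156.98°, +159.06°.
Eastward gaps between consecutive values (wrapping around): 0.81°, 8.00°, 5.87°, 316.95°, 3.72°, 2.08°, 22.57°.
Largest gap = 316.95° ⇒ minimal covering band is its complement: 360° − 316.95° = 43.05°.
Band runs from +153.26° eastward to -163.69°, crossing the antimeridian.

43.05°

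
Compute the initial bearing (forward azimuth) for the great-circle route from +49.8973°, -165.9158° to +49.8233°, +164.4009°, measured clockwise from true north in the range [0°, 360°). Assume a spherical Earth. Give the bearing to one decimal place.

Δλ = 164.4009 − -165.9158 = 330.3167°; wrapped into (−180°, 180°]: -29.6833°.
θ = atan2( sin Δλ · cos φ₂ , cos φ₁ · sin φ₂ − sin φ₁ · cos φ₂ · cos Δλ )
  = atan2(-0.31948, 0.06346) = -78.765° → normalised to [0°, 360°): 281.235°.

281.2°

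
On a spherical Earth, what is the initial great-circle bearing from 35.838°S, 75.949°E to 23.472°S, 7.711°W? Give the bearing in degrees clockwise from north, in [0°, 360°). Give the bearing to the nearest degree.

Δλ = -7.711 − 75.949 = -83.660°.
θ = atan2( sin Δλ · cos φ₂ , cos φ₁ · sin φ₂ − sin φ₁ · cos φ₂ · cos Δλ )
  = atan2(-0.91164, -0.26359) = -106.126° → normalised to [0°, 360°): 253.874°.

254°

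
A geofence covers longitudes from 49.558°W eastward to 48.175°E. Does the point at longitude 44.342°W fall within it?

Band width going east from -49.558° to +48.175°: ((48.175 − -49.558) mod 360) = 97.733°.
Offset of -44.342° east of the west edge: ((-44.342 − -49.558) mod 360) = 5.216°.
5.216° ≤ 97.733° ⇒ inside.

Yes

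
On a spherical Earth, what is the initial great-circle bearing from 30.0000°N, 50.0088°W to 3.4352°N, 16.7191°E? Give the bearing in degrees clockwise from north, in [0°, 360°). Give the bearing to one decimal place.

Δλ = 16.7191 − -50.0088 = 66.7279°.
θ = atan2( sin Δλ · cos φ₂ , cos φ₁ · sin φ₂ − sin φ₁ · cos φ₂ · cos Δλ )
  = atan2(0.91699, -0.14530) = 99.004° → normalised to [0°, 360°): 99.004°.

99.0°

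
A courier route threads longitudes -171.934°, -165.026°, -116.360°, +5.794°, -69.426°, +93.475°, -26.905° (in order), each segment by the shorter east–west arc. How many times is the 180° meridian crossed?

0

Leg 1: -171.934° → -165.026°, shortest Δλ = 6.908° (east) — does not cross 180°.
Leg 2: -165.026° → -116.360°, shortest Δλ = 48.666° (east) — does not cross 180°.
Leg 3: -116.360° → +5.794°, shortest Δλ = 122.154° (east) — does not cross 180°.
Leg 4: +5.794° → -69.426°, shortest Δλ = -75.22° (west) — does not cross 180°.
Leg 5: -69.426° → +93.475°, shortest Δλ = 162.901° (east) — does not cross 180°.
Leg 6: +93.475° → -26.905°, shortest Δλ = -120.38° (west) — does not cross 180°.
Total crossings: 0.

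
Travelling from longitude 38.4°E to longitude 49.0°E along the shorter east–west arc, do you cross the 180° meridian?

No

Signed shortest Δλ = ((49.0 − 38.4 + 180) mod 360) − 180 = 10.6°.
Going east by 10.6° from +38.4° reaches +49.0° without touching 180°.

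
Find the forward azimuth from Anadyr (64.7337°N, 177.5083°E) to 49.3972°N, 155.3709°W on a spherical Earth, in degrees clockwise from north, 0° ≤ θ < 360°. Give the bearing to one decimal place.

Δλ = -155.3709 − 177.5083 = -332.8792°; wrapped into (−180°, 180°]: 27.1208°.
θ = atan2( sin Δλ · cos φ₂ , cos φ₁ · sin φ₂ − sin φ₁ · cos φ₂ · cos Δλ )
  = atan2(0.29668, -0.19977) = 123.955° → normalised to [0°, 360°): 123.955°.

124.0°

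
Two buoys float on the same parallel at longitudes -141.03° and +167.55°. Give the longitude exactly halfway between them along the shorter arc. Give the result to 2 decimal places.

-166.74°

Signed shortest Δλ from -141.03° to +167.55° is -51.42°.
Midpoint longitude = -141.03° + (-51.42°)/2 = -141.03° − 25.71° = -166.74°.
(The naïve average (-141.03 + +167.55)/2 = 13.26° is on the wrong side of the globe.)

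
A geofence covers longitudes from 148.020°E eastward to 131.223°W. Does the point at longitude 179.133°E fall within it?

Band width going east from +148.020° to -131.223°: ((-131.223 − 148.020) mod 360) = 80.757°.
Offset of +179.133° east of the west edge: ((179.133 − 148.020) mod 360) = 31.113°.
31.113° ≤ 80.757° ⇒ inside.

Yes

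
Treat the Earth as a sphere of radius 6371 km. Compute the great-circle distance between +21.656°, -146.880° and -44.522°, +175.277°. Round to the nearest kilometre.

8302 km

Δλ = 175.277 − -146.880 = 322.157°; wrapped into (−180°, 180°]: -37.843°.
Δφ = -44.522 − 21.656 = -66.178°.
a = sin²(Δφ/2) + cos φ₁ · cos φ₂ · sin²(Δλ/2) = 0.367732.
c = 2·atan2(√a, √(1−a)) = 1.30307 rad → d = 6371·c ≈ 8301.88 km.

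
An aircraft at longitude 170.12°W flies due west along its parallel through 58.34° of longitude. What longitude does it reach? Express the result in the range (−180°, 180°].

Start at -170.12°; shift −58.34° → -228.46°.
-228.46° lies outside (−180°, 180°]; add 360° → +131.54°.

131.54°E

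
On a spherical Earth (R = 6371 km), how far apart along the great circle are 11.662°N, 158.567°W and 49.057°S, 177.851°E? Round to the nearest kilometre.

Δλ = 177.851 − -158.567 = 336.418°; wrapped into (−180°, 180°]: -23.582°.
Δφ = -49.057 − 11.662 = -60.719°.
a = sin²(Δφ/2) + cos φ₁ · cos φ₂ · sin²(Δλ/2) = 0.282251.
c = 2·atan2(√a, √(1−a)) = 1.12021 rad → d = 6371·c ≈ 7136.83 km.

7137 km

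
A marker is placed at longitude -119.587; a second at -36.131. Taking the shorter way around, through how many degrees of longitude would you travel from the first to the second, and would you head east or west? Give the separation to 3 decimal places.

Raw difference: -36.131 − -119.587 = 83.456°.
Normalise into (−180°, 180°]: 83.456° stays 83.456°.
Positive ⇒ the second point lies to the east; separation 83.456°.

83.456° east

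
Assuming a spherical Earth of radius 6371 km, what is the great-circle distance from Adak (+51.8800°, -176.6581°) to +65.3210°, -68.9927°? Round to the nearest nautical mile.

3030 nmi

Δλ = -68.9927 − -176.6581 = 107.6654°.
Δφ = 65.3210 − 51.8800 = 13.4410°.
a = sin²(Δφ/2) + cos φ₁ · cos φ₂ · sin²(Δλ/2) = 0.181677.
c = 2·atan2(√a, √(1−a)) = 0.88066 rad → d = 6371·c ≈ 5610.65 km ≈ 3029.51 nmi.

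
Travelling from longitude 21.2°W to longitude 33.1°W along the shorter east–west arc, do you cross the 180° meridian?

No

Signed shortest Δλ = ((-33.1 − -21.2 + 180) mod 360) − 180 = -11.9°.
Going west by 11.9° from -21.2° reaches -33.1° without touching 180°.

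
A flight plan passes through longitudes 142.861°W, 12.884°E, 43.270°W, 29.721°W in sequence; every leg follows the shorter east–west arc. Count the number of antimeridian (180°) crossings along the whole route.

0

Leg 1: -142.861° → +12.884°, shortest Δλ = 155.745° (east) — does not cross 180°.
Leg 2: +12.884° → -43.270°, shortest Δλ = -56.154° (west) — does not cross 180°.
Leg 3: -43.270° → -29.721°, shortest Δλ = 13.549° (east) — does not cross 180°.
Total crossings: 0.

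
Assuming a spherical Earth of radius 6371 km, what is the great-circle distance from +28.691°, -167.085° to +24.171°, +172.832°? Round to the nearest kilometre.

2059 km

Δλ = 172.832 − -167.085 = 339.917°; wrapped into (−180°, 180°]: -20.083°.
Δφ = 24.171 − 28.691 = -4.520°.
a = sin²(Δφ/2) + cos φ₁ · cos φ₂ · sin²(Δλ/2) = 0.025886.
c = 2·atan2(√a, √(1−a)) = 0.32319 rad → d = 6371·c ≈ 2059.03 km.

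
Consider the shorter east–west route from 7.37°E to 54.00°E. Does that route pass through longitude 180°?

Signed shortest Δλ = ((54.00 − 7.37 + 180) mod 360) − 180 = 46.63°.
Going east by 46.63° from +7.37° reaches +54.00° without touching 180°.

No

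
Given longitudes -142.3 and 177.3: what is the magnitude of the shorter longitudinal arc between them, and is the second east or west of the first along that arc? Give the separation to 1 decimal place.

40.4° west

Raw difference: 177.3 − -142.3 = 319.6°.
Normalise into (−180°, 180°]: 319.6° − 360° = -40.4°.
Negative ⇒ the second point lies to the west; separation 40.4°.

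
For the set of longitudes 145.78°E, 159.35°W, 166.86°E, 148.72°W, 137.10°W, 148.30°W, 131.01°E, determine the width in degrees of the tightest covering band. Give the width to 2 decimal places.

Sort the longitudes: -159.35°, -148.72°, -148.30°, -137.10°, +131.01°, +145.78°, +166.86°.
Eastward gaps between consecutive values (wrapping around): 10.63°, 0.42°, 11.20°, 268.11°, 14.77°, 21.08°, 33.79°.
Largest gap = 268.11° ⇒ minimal covering band is its complement: 360° − 268.11° = 91.89°.
Band runs from +131.01° eastward to -137.10°, crossing the antimeridian.

91.89°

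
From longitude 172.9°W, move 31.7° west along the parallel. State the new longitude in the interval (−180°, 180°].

155.4°E

Start at -172.9°; shift −31.7° → -204.6°.
-204.6° lies outside (−180°, 180°]; add 360° → +155.4°.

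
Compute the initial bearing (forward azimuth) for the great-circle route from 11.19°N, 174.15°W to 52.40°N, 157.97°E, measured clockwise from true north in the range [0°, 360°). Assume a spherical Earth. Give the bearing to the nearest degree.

Δλ = 157.97 − -174.15 = 332.12°; wrapped into (−180°, 180°]: -27.88°.
θ = atan2( sin Δλ · cos φ₂ , cos φ₁ · sin φ₂ − sin φ₁ · cos φ₂ · cos Δλ )
  = atan2(-0.28532, 0.67256) = -22.988° → normalised to [0°, 360°): 337.012°.

337°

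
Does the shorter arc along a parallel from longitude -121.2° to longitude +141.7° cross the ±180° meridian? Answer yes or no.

Yes

Naïve |141.7 − -121.2| = 262.9° > 180°, so the shorter arc goes the other way round — across 180°.
Signed shortest Δλ = ((141.7 − -121.2 + 180) mod 360) − 180 = -97.1°.
Going west by 97.1° from -121.2° passes through 180° before reaching +141.7°.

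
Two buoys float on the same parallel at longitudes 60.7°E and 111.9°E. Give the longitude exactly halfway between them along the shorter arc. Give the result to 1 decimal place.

86.3°E

Signed shortest Δλ from +60.7° to +111.9° is +51.2°.
Midpoint longitude = +60.7° + (+51.2°)/2 = +60.7° + 25.6° = +86.3°.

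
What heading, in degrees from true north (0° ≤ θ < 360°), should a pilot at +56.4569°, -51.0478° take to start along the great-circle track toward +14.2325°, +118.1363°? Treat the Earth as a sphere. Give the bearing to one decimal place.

11.1°

Δλ = 118.1363 − -51.0478 = 169.1841°.
θ = atan2( sin Δλ · cos φ₂ , cos φ₁ · sin φ₂ − sin φ₁ · cos φ₂ · cos Δλ )
  = atan2(0.18189, 0.92939) = 11.074° → normalised to [0°, 360°): 11.074°.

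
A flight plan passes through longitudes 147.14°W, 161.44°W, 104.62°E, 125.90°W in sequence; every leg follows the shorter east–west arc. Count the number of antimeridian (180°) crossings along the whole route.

2

Leg 1: -147.14° → -161.44°, shortest Δλ = -14.3° (west) — does not cross 180°.
Leg 2: -161.44° → +104.62°, shortest Δλ = -93.94° (west) — crosses 180°.
Leg 3: +104.62° → -125.90°, shortest Δλ = 129.48° (east) — crosses 180°.
Total crossings: 2.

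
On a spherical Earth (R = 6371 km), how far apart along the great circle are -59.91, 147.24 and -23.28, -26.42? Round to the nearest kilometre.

10747 km

Δλ = -26.42 − 147.24 = -173.66°.
Δφ = -23.28 − -59.91 = 36.63°.
a = sin²(Δφ/2) + cos φ₁ · cos φ₂ · sin²(Δλ/2) = 0.557880.
c = 2·atan2(√a, √(1−a)) = 1.68682 rad → d = 6371·c ≈ 10746.71 km.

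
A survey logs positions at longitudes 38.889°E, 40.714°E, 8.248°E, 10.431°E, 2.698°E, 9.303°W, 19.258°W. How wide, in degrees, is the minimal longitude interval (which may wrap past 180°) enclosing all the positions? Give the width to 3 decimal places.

59.972°

Sort the longitudes: -19.258°, -9.303°, +2.698°, +8.248°, +10.431°, +38.889°, +40.714°.
Eastward gaps between consecutive values (wrapping around): 9.955°, 12.001°, 5.550°, 2.183°, 28.458°, 1.825°, 300.028°.
Largest gap = 300.028° ⇒ minimal covering band is its complement: 360° − 300.028° = 59.972°.
Band runs from -19.258° eastward to +40.714°.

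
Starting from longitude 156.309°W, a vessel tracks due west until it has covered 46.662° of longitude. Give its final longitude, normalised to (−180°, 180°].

157.029°E

Start at -156.309°; shift −46.662° → -202.971°.
-202.971° lies outside (−180°, 180°]; add 360° → +157.029°.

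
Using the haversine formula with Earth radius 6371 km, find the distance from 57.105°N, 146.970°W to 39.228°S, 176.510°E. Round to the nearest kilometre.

Δλ = 176.510 − -146.970 = 323.480°; wrapped into (−180°, 180°]: -36.520°.
Δφ = -39.228 − 57.105 = -96.333°.
a = sin²(Δφ/2) + cos φ₁ · cos φ₂ · sin²(Δλ/2) = 0.596456.
c = 2·atan2(√a, √(1−a)) = 1.76493 rad → d = 6371·c ≈ 11244.34 km.

11244 km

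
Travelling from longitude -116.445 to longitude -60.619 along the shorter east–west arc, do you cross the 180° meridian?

No

Signed shortest Δλ = ((-60.619 − -116.445 + 180) mod 360) − 180 = 55.826°.
Going east by 55.826° from -116.445° reaches -60.619° without touching 180°.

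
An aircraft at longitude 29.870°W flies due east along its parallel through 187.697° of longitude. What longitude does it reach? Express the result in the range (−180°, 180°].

157.827°E

Start at -29.870°; shift +187.697° → +157.827°.
+157.827° already lies in (−180°, 180°].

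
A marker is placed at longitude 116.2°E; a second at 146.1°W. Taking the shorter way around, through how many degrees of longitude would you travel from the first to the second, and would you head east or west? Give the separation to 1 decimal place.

97.7° east

Raw difference: -146.1 − 116.2 = -262.3°.
Normalise into (−180°, 180°]: -262.3° + 360° = 97.7°.
Positive ⇒ the second point lies to the east; separation 97.7°.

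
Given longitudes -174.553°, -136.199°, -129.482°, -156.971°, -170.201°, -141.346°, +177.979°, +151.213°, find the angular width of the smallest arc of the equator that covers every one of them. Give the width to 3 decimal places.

Sort the longitudes: -174.553°, -170.201°, -156.971°, -141.346°, -136.199°, -129.482°, +151.213°, +177.979°.
Eastward gaps between consecutive values (wrapping around): 4.352°, 13.230°, 15.625°, 5.147°, 6.717°, 280.695°, 26.766°, 7.468°.
Largest gap = 280.695° ⇒ minimal covering band is its complement: 360° − 280.695° = 79.305°.
Band runs from +151.213° eastward to -129.482°, crossing the antimeridian.

79.305°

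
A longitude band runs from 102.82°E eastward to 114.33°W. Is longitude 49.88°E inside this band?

Band width going east from +102.82° to -114.33°: ((-114.33 − 102.82) mod 360) = 142.85°.
Offset of +49.88° east of the west edge: ((49.88 − 102.82) mod 360) = 307.06°.
307.06° > 142.85° ⇒ outside.

No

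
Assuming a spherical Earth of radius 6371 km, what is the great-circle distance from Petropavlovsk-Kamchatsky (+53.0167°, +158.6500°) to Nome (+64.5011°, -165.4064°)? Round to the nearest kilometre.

Δλ = -165.4064 − 158.6500 = -324.0564°; wrapped into (−180°, 180°]: 35.9436°.
Δφ = 64.5011 − 53.0167 = 11.4844°.
a = sin²(Δφ/2) + cos φ₁ · cos φ₂ · sin²(Δλ/2) = 0.034666.
c = 2·atan2(√a, √(1−a)) = 0.37456 rad → d = 6371·c ≈ 2386.33 km.

2386 km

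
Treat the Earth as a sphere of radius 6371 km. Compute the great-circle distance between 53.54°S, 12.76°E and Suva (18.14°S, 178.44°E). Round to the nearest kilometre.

11927 km

Δλ = 178.44 − 12.76 = 165.68°.
Δφ = -18.14 − -53.54 = 35.40°.
a = sin²(Δφ/2) + cos φ₁ · cos φ₂ · sin²(Δλ/2) = 0.648389.
c = 2·atan2(√a, √(1−a)) = 1.87211 rad → d = 6371·c ≈ 11927.23 km.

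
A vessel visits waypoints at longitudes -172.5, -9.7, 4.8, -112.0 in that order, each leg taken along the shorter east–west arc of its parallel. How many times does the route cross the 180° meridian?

0

Leg 1: -172.5° → -9.7°, shortest Δλ = 162.8° (east) — does not cross 180°.
Leg 2: -9.7° → +4.8°, shortest Δλ = 14.5° (east) — does not cross 180°.
Leg 3: +4.8° → -112.0°, shortest Δλ = -116.8° (west) — does not cross 180°.
Total crossings: 0.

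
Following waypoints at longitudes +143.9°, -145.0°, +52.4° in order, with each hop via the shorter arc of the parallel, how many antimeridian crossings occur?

Leg 1: +143.9° → -145.0°, shortest Δλ = 71.1° (east) — crosses 180°.
Leg 2: -145.0° → +52.4°, shortest Δλ = -162.6° (west) — crosses 180°.
Total crossings: 2.

2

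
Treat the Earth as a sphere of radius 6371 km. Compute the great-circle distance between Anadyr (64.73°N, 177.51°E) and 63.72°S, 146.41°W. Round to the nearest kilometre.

14584 km

Δλ = -146.41 − 177.51 = -323.92°; wrapped into (−180°, 180°]: 36.08°.
Δφ = -63.72 − 64.73 = -128.45°.
a = sin²(Δφ/2) + cos φ₁ · cos φ₂ · sin²(Δλ/2) = 0.829042.
c = 2·atan2(√a, √(1−a)) = 2.28907 rad → d = 6371·c ≈ 14583.65 km.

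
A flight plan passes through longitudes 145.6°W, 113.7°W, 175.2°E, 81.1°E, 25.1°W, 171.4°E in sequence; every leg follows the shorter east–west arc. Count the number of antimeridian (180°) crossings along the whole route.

2

Leg 1: -145.6° → -113.7°, shortest Δλ = 31.9° (east) — does not cross 180°.
Leg 2: -113.7° → +175.2°, shortest Δλ = -71.1° (west) — crosses 180°.
Leg 3: +175.2° → +81.1°, shortest Δλ = -94.1° (west) — does not cross 180°.
Leg 4: +81.1° → -25.1°, shortest Δλ = -106.2° (west) — does not cross 180°.
Leg 5: -25.1° → +171.4°, shortest Δλ = -163.5° (west) — crosses 180°.
Total crossings: 2.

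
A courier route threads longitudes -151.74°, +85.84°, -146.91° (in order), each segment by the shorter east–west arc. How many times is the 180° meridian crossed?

2

Leg 1: -151.74° → +85.84°, shortest Δλ = -122.42° (west) — crosses 180°.
Leg 2: +85.84° → -146.91°, shortest Δλ = 127.25° (east) — crosses 180°.
Total crossings: 2.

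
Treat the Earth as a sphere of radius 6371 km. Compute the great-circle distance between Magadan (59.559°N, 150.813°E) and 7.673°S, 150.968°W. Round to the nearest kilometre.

9053 km

Δλ = -150.968 − 150.813 = -301.781°; wrapped into (−180°, 180°]: 58.219°.
Δφ = -7.673 − 59.559 = -67.232°.
a = sin²(Δφ/2) + cos φ₁ · cos φ₂ · sin²(Δλ/2) = 0.425332.
c = 2·atan2(√a, √(1−a)) = 1.42090 rad → d = 6371·c ≈ 9052.55 km.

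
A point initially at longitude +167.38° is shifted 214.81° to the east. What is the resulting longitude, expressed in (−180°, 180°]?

Start at +167.38°; shift +214.81° → +382.19°.
+382.19° lies outside (−180°, 180°]; subtract 360° → +22.19°.

+22.19°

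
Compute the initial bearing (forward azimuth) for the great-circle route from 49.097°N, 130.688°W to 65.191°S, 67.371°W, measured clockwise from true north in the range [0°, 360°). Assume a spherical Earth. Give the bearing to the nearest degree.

153°

Δλ = -67.371 − -130.688 = 63.317°.
θ = atan2( sin Δλ · cos φ₂ , cos φ₁ · sin φ₂ − sin φ₁ · cos φ₂ · cos Δλ )
  = atan2(0.37491, -0.73676) = 153.030° → normalised to [0°, 360°): 153.030°.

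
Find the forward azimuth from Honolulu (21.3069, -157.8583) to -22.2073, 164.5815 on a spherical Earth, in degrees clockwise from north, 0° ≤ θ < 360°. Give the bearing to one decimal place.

Δλ = 164.5815 − -157.8583 = 322.4398°; wrapped into (−180°, 180°]: -37.5602°.
θ = atan2( sin Δλ · cos φ₂ , cos φ₁ · sin φ₂ − sin φ₁ · cos φ₂ · cos Δλ )
  = atan2(-0.56438, -0.61880) = -137.634° → normalised to [0°, 360°): 222.366°.

222.4°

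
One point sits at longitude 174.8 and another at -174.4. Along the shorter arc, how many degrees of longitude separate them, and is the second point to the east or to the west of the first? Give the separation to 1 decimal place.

10.8° east

Raw difference: -174.4 − 174.8 = -349.2°.
Normalise into (−180°, 180°]: -349.2° + 360° = 10.8°.
Positive ⇒ the second point lies to the east; separation 10.8°.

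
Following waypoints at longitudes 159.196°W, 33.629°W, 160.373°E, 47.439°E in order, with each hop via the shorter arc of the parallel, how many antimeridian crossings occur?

1

Leg 1: -159.196° → -33.629°, shortest Δλ = 125.567° (east) — does not cross 180°.
Leg 2: -33.629° → +160.373°, shortest Δλ = -165.998° (west) — crosses 180°.
Leg 3: +160.373° → +47.439°, shortest Δλ = -112.934° (west) — does not cross 180°.
Total crossings: 1.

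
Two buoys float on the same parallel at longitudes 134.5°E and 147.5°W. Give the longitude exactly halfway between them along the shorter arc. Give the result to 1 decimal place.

173.5°E

Signed shortest Δλ from +134.5° to -147.5° is +78.0°.
Midpoint longitude = +134.5° + (+78.0°)/2 = +134.5° + 39.0° = +173.5°.
(The naïve average (+134.5 + -147.5)/2 = -6.5° is on the wrong side of the globe.)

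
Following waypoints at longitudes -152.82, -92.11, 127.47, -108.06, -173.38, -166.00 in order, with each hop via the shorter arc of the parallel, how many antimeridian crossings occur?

2

Leg 1: -152.82° → -92.11°, shortest Δλ = 60.71° (east) — does not cross 180°.
Leg 2: -92.11° → +127.47°, shortest Δλ = -140.42° (west) — crosses 180°.
Leg 3: +127.47° → -108.06°, shortest Δλ = 124.47° (east) — crosses 180°.
Leg 4: -108.06° → -173.38°, shortest Δλ = -65.32° (west) — does not cross 180°.
Leg 5: -173.38° → -166.00°, shortest Δλ = 7.38° (east) — does not cross 180°.
Total crossings: 2.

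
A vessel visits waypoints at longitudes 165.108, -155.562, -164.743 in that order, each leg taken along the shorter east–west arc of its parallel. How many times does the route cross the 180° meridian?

1

Leg 1: +165.108° → -155.562°, shortest Δλ = 39.33° (east) — crosses 180°.
Leg 2: -155.562° → -164.743°, shortest Δλ = -9.181° (west) — does not cross 180°.
Total crossings: 1.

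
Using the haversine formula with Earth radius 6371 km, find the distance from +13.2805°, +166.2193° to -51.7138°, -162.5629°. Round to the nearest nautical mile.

4227 nmi

Δλ = -162.5629 − 166.2193 = -328.7822°; wrapped into (−180°, 180°]: 31.2178°.
Δφ = -51.7138 − 13.2805 = -64.9943°.
a = sin²(Δφ/2) + cos φ₁ · cos φ₂ · sin²(Δλ/2) = 0.332303.
c = 2·atan2(√a, √(1−a)) = 1.22877 rad → d = 6371·c ≈ 7828.52 km ≈ 4227.06 nmi.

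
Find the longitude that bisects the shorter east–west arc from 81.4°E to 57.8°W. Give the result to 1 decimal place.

Signed shortest Δλ from +81.4° to -57.8° is -139.2°.
Midpoint longitude = +81.4° + (-139.2°)/2 = +81.4° − 69.6° = +11.8°.

11.8°E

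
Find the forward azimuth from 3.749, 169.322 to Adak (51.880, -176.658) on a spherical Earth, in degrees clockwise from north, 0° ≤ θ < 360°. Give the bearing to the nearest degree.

Δλ = -176.658 − 169.322 = -345.980°; wrapped into (−180°, 180°]: 14.020°.
θ = atan2( sin Δλ · cos φ₂ , cos φ₁ · sin φ₂ − sin φ₁ · cos φ₂ · cos Δλ )
  = atan2(0.14955, 0.74588) = 11.338° → normalised to [0°, 360°): 11.338°.

11°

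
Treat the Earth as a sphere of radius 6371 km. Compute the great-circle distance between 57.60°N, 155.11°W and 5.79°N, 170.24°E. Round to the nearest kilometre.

Δλ = 170.24 − -155.11 = 325.35°; wrapped into (−180°, 180°]: -34.65°.
Δφ = 5.79 − 57.60 = -51.81°.
a = sin²(Δφ/2) + cos φ₁ · cos φ₂ · sin²(Δλ/2) = 0.238139.
c = 2·atan2(√a, √(1−a)) = 1.01958 rad → d = 6371·c ≈ 6495.76 km.

6496 km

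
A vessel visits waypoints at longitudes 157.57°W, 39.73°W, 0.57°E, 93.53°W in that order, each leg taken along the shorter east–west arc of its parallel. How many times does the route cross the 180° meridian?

Leg 1: -157.57° → -39.73°, shortest Δλ = 117.84° (east) — does not cross 180°.
Leg 2: -39.73° → +0.57°, shortest Δλ = 40.3° (east) — does not cross 180°.
Leg 3: +0.57° → -93.53°, shortest Δλ = -94.1° (west) — does not cross 180°.
Total crossings: 0.

0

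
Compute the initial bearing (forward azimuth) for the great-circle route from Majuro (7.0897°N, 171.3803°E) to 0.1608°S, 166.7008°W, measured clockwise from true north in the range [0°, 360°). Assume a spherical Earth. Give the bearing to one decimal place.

107.4°

Δλ = -166.7008 − 171.3803 = -338.0811°; wrapped into (−180°, 180°]: 21.9189°.
θ = atan2( sin Δλ · cos φ₂ , cos φ₁ · sin φ₂ − sin φ₁ · cos φ₂ · cos Δλ )
  = atan2(0.37329, -0.11729) = 107.442° → normalised to [0°, 360°): 107.442°.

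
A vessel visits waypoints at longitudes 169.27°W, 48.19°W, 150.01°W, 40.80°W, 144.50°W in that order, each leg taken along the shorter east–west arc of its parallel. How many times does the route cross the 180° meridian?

0

Leg 1: -169.27° → -48.19°, shortest Δλ = 121.08° (east) — does not cross 180°.
Leg 2: -48.19° → -150.01°, shortest Δλ = -101.82° (west) — does not cross 180°.
Leg 3: -150.01° → -40.80°, shortest Δλ = 109.21° (east) — does not cross 180°.
Leg 4: -40.80° → -144.50°, shortest Δλ = -103.7° (west) — does not cross 180°.
Total crossings: 0.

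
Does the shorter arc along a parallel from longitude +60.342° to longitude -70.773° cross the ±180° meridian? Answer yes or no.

Signed shortest Δλ = ((-70.773 − 60.342 + 180) mod 360) − 180 = -131.115°.
Going west by 131.115° from +60.342° reaches -70.773° without touching 180°.

No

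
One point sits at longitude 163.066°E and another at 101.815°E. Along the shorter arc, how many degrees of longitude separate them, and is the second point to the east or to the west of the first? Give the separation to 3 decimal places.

Raw difference: 101.815 − 163.066 = -61.251°.
Normalise into (−180°, 180°]: -61.251° stays -61.251°.
Negative ⇒ the second point lies to the west; separation 61.251°.

61.251° west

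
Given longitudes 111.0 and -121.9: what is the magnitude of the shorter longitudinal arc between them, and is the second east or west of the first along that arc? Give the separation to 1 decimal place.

Raw difference: -121.9 − 111.0 = -232.9°.
Normalise into (−180°, 180°]: -232.9° + 360° = 127.1°.
Positive ⇒ the second point lies to the east; separation 127.1°.

127.1° east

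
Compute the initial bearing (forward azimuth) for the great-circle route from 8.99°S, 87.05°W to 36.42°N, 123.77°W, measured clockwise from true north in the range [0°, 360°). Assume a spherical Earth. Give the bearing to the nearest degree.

325°

Δλ = -123.77 − -87.05 = -36.72°.
θ = atan2( sin Δλ · cos φ₂ , cos φ₁ · sin φ₂ − sin φ₁ · cos φ₂ · cos Δλ )
  = atan2(-0.48113, 0.68720) = -34.997° → normalised to [0°, 360°): 325.003°.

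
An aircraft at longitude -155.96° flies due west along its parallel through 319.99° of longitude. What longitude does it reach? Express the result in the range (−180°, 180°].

Start at -155.96°; shift −319.99° → -475.95°.
-475.95° lies outside (−180°, 180°]; add 360° → -115.95°.

-115.95°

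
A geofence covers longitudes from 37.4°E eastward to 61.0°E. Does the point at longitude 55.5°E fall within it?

Yes

Band width going east from +37.4° to +61.0°: ((61.0 − 37.4) mod 360) = 23.6°.
Offset of +55.5° east of the west edge: ((55.5 − 37.4) mod 360) = 18.1°.
18.1° ≤ 23.6° ⇒ inside.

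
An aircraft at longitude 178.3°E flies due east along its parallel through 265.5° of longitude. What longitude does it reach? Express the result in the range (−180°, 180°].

83.8°E

Start at +178.3°; shift +265.5° → +443.8°.
+443.8° lies outside (−180°, 180°]; subtract 360° → +83.8°.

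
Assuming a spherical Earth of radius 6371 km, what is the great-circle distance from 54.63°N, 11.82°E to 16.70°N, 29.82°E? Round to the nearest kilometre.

4491 km

Δλ = 29.82 − 11.82 = 18.00°.
Δφ = 16.70 − 54.63 = -37.93°.
a = sin²(Δφ/2) + cos φ₁ · cos φ₂ · sin²(Δλ/2) = 0.119187.
c = 2·atan2(√a, √(1−a)) = 0.70498 rad → d = 6371·c ≈ 4491.41 km.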